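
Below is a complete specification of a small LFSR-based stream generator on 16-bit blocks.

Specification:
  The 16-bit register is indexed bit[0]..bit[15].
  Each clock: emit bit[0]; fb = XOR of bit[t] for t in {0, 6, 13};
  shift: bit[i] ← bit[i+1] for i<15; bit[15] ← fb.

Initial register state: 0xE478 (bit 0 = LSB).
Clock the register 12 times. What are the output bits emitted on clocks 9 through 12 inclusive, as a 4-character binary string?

reg_0 = 0xE478
clock 1: out=0, reg = 0x723C
clock 2: out=0, reg = 0xB91E
clock 3: out=0, reg = 0xDC8F
clock 4: out=1, reg = 0xEE47
clock 5: out=1, reg = 0xF723
clock 6: out=1, reg = 0x7B91
clock 7: out=1, reg = 0x3DC8
clock 8: out=0, reg = 0x1EE4
clock 9: out=0, reg = 0x8F72
clock 10: out=0, reg = 0xC7B9
clock 11: out=1, reg = 0xE3DC
clock 12: out=0, reg = 0x71EE

0010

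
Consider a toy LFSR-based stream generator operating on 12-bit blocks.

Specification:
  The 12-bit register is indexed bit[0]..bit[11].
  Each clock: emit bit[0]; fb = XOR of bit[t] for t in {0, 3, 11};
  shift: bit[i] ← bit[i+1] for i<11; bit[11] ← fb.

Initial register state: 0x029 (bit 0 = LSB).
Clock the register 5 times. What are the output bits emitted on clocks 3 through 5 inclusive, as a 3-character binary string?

010

reg_0 = 0x029
clock 1: out=1, reg = 0x014
clock 2: out=0, reg = 0x00A
clock 3: out=0, reg = 0x805
clock 4: out=1, reg = 0x402
clock 5: out=0, reg = 0x201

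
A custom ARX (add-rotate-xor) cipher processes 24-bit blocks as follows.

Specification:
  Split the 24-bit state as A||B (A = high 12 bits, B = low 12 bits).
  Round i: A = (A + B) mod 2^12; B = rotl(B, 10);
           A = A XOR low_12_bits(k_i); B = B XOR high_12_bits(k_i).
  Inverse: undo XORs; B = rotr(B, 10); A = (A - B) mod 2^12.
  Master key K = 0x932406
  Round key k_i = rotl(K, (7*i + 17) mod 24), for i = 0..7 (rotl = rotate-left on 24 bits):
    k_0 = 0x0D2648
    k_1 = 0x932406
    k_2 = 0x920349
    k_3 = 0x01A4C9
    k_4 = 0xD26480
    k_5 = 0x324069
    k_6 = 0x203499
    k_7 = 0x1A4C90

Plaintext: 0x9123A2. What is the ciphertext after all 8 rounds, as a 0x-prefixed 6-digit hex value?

0x20A6BC

s_0 = plaintext = 0x9123A2
s_1 = Round(s_0, k_0) = 0xAFC83A
s_2 = Round(s_1, k_1) = 0x73033C
s_3 = Round(s_2, k_2) = 0x9259EF
s_4 = Round(s_3, k_3) = 0x7DDE61
s_5 = Round(s_4, k_4) = 0x2BEABE
s_6 = Round(s_5, k_5) = 0xD1598B
s_7 = Round(s_6, k_6) = 0x239C61
s_8 = Round(s_7, k_7) = 0x20A6BC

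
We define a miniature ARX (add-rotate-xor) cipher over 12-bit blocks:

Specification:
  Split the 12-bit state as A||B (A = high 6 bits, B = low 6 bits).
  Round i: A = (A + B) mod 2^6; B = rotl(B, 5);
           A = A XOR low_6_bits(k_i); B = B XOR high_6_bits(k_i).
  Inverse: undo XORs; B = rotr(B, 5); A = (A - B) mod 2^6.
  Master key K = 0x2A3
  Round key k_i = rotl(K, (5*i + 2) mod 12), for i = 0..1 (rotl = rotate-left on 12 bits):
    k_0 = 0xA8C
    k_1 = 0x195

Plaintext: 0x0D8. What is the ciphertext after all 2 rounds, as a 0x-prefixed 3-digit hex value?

0xA15

s_0 = plaintext = 0x0D8
s_1 = Round(s_0, k_0) = 0x5E6
s_2 = Round(s_1, k_1) = 0xA15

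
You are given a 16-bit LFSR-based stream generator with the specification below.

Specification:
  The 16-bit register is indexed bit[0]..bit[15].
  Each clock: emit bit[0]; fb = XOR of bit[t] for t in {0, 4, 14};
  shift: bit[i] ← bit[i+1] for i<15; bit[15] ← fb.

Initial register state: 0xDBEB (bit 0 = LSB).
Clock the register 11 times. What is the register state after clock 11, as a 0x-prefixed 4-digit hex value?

reg_0 = 0xDBEB
clock 1: out=1, reg = 0x6DF5
clock 2: out=1, reg = 0xB6FA
clock 3: out=0, reg = 0xDB7D
clock 4: out=1, reg = 0xEDBE
clock 5: out=0, reg = 0x76DF
clock 6: out=1, reg = 0xBB6F
clock 7: out=1, reg = 0xDDB7
clock 8: out=1, reg = 0xEEDB
clock 9: out=1, reg = 0xF76D
clock 10: out=1, reg = 0x7BB6
clock 11: out=0, reg = 0x3DDB

0x3DDB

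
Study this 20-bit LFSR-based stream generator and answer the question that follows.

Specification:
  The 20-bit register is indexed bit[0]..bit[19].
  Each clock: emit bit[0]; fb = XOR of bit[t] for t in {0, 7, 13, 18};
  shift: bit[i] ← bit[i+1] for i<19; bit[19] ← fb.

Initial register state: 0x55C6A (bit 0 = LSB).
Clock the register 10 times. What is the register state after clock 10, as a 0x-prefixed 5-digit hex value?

reg_0 = 0x55C6A
clock 1: out=0, reg = 0xAAE35
clock 2: out=1, reg = 0x5571A
clock 3: out=0, reg = 0xAAB8D
clock 4: out=1, reg = 0xD55C6
clock 5: out=0, reg = 0x6AAE3
clock 6: out=1, reg = 0x35571
clock 7: out=1, reg = 0x9AAB8
clock 8: out=0, reg = 0x4D55C
clock 9: out=0, reg = 0xA6AAE
clock 10: out=0, reg = 0x53557

0x53557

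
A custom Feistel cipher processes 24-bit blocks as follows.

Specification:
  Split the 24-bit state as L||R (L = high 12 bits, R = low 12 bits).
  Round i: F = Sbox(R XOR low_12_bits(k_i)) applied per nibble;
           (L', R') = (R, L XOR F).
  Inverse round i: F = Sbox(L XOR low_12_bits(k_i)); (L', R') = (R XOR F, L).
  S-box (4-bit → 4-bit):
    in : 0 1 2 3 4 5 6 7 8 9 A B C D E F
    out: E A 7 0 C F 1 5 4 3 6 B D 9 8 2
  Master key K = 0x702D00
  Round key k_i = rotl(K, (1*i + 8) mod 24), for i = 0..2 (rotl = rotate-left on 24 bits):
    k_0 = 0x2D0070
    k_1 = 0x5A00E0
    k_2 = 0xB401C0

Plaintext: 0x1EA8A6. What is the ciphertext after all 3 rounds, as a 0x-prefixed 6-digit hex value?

0x79D482

s_0 = plaintext = 0x1EA8A6
s_1 = Round(s_0, k_0) = 0x8A657B
s_2 = Round(s_1, k_1) = 0x57B79D
s_3 = Round(s_2, k_2) = 0x79D482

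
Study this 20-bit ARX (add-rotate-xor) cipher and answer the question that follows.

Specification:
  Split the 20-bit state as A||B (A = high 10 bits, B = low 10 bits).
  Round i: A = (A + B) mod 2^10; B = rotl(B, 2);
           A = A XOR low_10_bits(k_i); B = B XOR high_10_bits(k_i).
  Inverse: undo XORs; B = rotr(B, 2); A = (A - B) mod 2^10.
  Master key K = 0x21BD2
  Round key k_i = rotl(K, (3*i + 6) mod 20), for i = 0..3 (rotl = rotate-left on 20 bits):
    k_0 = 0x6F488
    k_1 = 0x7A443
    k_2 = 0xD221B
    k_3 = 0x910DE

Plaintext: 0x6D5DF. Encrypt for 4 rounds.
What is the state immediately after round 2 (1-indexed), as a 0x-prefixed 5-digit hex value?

s_0 = plaintext = 0x6D5DF
s_1 = Round(s_0, k_0) = 0xC72C0
s_2 = Round(s_1, k_1) = 0x67EEB
s_3 = Round(s_2, k_2) = 0xA44E6
s_4 = Round(s_3, k_3) = 0xEA5DC

0x67EEB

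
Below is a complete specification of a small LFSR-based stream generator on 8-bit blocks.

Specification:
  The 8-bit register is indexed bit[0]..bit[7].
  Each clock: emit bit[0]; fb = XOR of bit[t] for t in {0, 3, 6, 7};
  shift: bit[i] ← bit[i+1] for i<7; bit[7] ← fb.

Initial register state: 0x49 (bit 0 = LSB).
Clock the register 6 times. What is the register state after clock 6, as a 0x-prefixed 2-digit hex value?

0xED

reg_0 = 0x49
clock 1: out=1, reg = 0xA4
clock 2: out=0, reg = 0xD2
clock 3: out=0, reg = 0x69
clock 4: out=1, reg = 0xB4
clock 5: out=0, reg = 0xDA
clock 6: out=0, reg = 0xED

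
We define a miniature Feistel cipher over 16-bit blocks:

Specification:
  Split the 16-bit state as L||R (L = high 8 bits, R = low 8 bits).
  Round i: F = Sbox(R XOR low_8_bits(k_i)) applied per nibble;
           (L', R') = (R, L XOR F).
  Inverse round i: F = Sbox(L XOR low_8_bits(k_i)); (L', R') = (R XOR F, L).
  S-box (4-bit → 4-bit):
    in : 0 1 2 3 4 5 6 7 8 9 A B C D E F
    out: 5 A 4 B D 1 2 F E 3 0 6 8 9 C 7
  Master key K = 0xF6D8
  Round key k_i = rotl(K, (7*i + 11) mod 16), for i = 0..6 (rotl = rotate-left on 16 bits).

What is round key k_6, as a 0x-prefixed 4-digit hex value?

K = 0xF6D8
k_0 = rotl(K, (7*0+11) mod 16) = rotl(K, 11) = 0xC7B6
k_1 = rotl(K, (7*1+11) mod 16) = rotl(K, 2) = 0xDB63
k_2 = rotl(K, (7*2+11) mod 16) = rotl(K, 9) = 0xB1ED
k_3 = rotl(K, (7*3+11) mod 16) = rotl(K, 0) = 0xF6D8
k_4 = rotl(K, (7*4+11) mod 16) = rotl(K, 7) = 0x6C7B
k_5 = rotl(K, (7*5+11) mod 16) = rotl(K, 14) = 0x3DB6
k_6 = rotl(K, (7*6+11) mod 16) = rotl(K, 5) = 0xDB1E

0xDB1E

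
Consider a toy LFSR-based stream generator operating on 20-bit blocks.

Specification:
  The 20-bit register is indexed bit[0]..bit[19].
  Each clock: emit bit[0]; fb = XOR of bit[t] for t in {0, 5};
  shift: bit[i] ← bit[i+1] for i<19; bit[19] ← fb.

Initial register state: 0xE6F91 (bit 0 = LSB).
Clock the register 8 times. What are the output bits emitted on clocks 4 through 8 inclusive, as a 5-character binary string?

01001

reg_0 = 0xE6F91
clock 1: out=1, reg = 0xF37C8
clock 2: out=0, reg = 0x79BE4
clock 3: out=0, reg = 0xBCDF2
clock 4: out=0, reg = 0xDE6F9
clock 5: out=1, reg = 0x6F37C
clock 6: out=0, reg = 0xB79BE
clock 7: out=0, reg = 0xDBCDF
clock 8: out=1, reg = 0xEDE6F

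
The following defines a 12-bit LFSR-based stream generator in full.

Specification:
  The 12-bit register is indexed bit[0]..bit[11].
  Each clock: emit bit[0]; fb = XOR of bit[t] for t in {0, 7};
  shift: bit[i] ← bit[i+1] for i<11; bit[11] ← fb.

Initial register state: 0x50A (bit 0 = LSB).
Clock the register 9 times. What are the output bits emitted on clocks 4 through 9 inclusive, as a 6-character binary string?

reg_0 = 0x50A
clock 1: out=0, reg = 0x285
clock 2: out=1, reg = 0x142
clock 3: out=0, reg = 0x0A1
clock 4: out=1, reg = 0x050
clock 5: out=0, reg = 0x028
clock 6: out=0, reg = 0x014
clock 7: out=0, reg = 0x00A
clock 8: out=0, reg = 0x005
clock 9: out=1, reg = 0x802

100001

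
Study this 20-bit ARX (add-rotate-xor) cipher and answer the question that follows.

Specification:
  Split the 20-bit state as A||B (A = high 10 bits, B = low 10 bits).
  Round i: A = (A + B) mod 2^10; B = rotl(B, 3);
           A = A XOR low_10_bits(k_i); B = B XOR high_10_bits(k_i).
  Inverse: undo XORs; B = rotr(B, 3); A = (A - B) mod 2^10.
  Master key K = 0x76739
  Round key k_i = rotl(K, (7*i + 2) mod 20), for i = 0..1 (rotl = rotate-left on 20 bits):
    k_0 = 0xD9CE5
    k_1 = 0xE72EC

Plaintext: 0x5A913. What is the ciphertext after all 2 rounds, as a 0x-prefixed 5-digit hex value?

0x1E473

s_0 = plaintext = 0x5A913
s_1 = Round(s_0, k_0) = 0xA63FD
s_2 = Round(s_1, k_1) = 0x1E473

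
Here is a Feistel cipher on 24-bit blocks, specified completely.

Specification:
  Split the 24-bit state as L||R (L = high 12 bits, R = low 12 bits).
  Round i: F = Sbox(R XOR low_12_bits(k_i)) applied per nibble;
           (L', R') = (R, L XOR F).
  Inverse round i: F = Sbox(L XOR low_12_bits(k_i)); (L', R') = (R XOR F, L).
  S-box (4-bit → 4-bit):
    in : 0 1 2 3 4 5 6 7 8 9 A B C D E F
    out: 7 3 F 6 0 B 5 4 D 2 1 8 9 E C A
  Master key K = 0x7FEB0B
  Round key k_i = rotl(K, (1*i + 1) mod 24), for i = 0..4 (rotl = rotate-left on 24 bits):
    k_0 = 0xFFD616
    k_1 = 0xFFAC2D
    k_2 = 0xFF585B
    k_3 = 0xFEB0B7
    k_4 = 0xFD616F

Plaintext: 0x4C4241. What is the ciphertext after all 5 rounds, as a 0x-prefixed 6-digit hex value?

s_0 = plaintext = 0x4C4241
s_1 = Round(s_0, k_0) = 0x241470
s_2 = Round(s_1, k_1) = 0x470FFF
s_3 = Round(s_2, k_2) = 0xFFF060
s_4 = Round(s_3, k_3) = 0x06081B
s_5 = Round(s_4, k_4) = 0x81B220

0x81B220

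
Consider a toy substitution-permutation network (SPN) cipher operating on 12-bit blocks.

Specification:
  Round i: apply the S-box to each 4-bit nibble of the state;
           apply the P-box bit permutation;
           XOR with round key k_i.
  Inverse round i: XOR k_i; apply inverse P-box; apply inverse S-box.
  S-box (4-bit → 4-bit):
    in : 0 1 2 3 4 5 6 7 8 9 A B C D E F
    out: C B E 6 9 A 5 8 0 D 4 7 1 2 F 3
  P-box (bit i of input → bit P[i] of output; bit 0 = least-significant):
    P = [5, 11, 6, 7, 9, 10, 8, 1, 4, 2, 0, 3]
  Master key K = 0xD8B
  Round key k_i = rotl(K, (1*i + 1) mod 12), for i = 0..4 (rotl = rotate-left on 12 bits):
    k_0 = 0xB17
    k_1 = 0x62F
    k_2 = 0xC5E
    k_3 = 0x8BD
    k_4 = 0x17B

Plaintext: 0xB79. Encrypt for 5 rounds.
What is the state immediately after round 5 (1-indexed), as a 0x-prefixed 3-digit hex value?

s_0 = plaintext = 0xB79
s_1 = Round(s_0, k_0) = 0xBE0
s_2 = Round(s_1, k_1) = 0x1F8
s_3 = Round(s_2, k_2) = 0xA42
s_4 = Round(s_3, k_3) = 0x27E
s_5 = Round(s_4, k_4) = 0x994

0x994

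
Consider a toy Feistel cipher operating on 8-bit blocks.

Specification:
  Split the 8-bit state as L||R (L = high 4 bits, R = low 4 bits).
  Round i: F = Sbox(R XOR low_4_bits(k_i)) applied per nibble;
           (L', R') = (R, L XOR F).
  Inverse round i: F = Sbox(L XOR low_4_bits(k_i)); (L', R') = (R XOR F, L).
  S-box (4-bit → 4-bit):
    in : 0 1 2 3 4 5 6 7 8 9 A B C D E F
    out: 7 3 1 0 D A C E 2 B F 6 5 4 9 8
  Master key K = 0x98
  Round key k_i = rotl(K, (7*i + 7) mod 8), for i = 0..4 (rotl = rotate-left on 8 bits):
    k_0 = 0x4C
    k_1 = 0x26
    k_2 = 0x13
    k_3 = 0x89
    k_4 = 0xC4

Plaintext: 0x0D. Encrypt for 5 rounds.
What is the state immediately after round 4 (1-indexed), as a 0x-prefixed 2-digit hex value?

0xE9

s_0 = plaintext = 0x0D
s_1 = Round(s_0, k_0) = 0xD3
s_2 = Round(s_1, k_1) = 0x37
s_3 = Round(s_2, k_2) = 0x7E
s_4 = Round(s_3, k_3) = 0xE9
s_5 = Round(s_4, k_4) = 0x9A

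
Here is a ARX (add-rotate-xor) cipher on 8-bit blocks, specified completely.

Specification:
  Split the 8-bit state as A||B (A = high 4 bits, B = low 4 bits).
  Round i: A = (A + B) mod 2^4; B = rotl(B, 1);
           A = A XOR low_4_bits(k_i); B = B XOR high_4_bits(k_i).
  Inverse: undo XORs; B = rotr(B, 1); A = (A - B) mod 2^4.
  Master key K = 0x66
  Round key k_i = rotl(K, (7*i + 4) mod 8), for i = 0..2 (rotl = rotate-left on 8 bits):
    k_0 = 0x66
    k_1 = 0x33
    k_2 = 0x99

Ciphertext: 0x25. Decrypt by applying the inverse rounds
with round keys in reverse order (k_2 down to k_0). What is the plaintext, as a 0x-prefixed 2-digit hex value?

0x46

s_0 = ciphertext = 0x25
s_1 = InvRound(s_0, k_2) = 0x56
s_2 = InvRound(s_1, k_1) = 0xCA
s_3 = InvRound(s_2, k_0) = 0x46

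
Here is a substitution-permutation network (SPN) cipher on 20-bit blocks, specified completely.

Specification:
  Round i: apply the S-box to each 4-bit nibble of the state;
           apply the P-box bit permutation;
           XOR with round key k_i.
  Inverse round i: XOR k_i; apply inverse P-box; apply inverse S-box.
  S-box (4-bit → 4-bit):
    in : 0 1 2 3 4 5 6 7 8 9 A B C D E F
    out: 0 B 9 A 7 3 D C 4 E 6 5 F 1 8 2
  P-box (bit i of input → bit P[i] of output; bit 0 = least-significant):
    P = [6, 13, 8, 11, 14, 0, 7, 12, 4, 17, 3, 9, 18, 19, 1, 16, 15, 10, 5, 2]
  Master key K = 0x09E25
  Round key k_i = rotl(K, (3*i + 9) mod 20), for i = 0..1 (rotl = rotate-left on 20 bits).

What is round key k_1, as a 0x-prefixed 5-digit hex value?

0x2509E

K = 0x09E25
k_0 = rotl(K, (3*0+9) mod 20) = rotl(K, 9) = 0xC4A13
k_1 = rotl(K, (3*1+9) mod 20) = rotl(K, 12) = 0x2509E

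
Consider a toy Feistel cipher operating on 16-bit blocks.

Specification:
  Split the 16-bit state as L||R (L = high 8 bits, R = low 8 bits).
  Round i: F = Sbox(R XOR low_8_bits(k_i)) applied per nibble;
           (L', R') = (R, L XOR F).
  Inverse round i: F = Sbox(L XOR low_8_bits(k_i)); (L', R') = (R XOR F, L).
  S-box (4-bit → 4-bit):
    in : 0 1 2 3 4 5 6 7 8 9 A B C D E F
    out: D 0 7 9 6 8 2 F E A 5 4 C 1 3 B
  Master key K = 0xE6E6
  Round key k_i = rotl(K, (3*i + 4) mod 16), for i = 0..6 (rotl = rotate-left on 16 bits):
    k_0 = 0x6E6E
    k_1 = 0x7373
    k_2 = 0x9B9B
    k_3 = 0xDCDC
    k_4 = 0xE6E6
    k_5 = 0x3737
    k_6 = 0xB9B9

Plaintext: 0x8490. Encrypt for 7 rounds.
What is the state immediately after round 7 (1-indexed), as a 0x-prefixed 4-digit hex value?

s_0 = plaintext = 0x8490
s_1 = Round(s_0, k_0) = 0x9037
s_2 = Round(s_1, k_1) = 0x37F6
s_3 = Round(s_2, k_2) = 0xF616
s_4 = Round(s_3, k_3) = 0x1633
s_5 = Round(s_4, k_4) = 0x330E
s_6 = Round(s_5, k_5) = 0x0EA9
s_7 = Round(s_6, k_6) = 0xA903

0xA903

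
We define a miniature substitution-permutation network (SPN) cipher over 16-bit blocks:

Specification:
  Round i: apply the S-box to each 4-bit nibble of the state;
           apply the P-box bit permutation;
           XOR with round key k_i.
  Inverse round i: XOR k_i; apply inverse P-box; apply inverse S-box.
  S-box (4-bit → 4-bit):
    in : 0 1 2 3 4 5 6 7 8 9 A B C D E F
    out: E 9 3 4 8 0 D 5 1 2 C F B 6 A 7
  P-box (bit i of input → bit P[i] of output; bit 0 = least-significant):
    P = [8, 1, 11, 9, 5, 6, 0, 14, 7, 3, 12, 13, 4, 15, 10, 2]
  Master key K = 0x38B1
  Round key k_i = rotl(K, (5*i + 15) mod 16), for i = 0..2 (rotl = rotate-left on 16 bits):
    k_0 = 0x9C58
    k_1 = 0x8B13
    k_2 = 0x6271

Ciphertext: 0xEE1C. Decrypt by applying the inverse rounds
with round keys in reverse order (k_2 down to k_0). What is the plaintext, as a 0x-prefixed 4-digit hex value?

0x6925

s_0 = ciphertext = 0xEE1C
s_1 = InvRound(s_0, k_2) = 0x09F3
s_2 = InvRound(s_1, k_1) = 0x9824
s_3 = InvRound(s_2, k_0) = 0x6925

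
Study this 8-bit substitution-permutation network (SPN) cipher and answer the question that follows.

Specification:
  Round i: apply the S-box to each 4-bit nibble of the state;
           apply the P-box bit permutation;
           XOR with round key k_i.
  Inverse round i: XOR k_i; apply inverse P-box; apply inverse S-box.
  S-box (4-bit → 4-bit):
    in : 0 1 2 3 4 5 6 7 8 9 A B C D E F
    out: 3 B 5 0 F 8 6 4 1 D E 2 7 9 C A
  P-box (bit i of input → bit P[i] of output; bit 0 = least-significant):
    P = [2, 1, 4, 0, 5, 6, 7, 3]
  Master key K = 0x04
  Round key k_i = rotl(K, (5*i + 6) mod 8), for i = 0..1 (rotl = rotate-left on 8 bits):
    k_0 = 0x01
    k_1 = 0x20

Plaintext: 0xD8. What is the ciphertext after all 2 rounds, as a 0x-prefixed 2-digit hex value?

0x85

s_0 = plaintext = 0xD8
s_1 = Round(s_0, k_0) = 0x2D
s_2 = Round(s_1, k_1) = 0x85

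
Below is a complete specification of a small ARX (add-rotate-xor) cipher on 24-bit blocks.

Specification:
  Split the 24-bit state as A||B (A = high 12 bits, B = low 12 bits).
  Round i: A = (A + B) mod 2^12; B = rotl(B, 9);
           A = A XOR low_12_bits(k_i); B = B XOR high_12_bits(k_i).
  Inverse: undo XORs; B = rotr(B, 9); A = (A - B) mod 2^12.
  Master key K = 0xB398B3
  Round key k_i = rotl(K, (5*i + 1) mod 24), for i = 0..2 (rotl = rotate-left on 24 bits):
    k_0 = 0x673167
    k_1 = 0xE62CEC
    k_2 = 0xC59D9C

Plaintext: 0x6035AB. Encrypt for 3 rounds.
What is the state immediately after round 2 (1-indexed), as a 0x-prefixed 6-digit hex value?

0x76327A

s_0 = plaintext = 0x6035AB
s_1 = Round(s_0, k_0) = 0xAC90C6
s_2 = Round(s_1, k_1) = 0x76327A
s_3 = Round(s_2, k_2) = 0x441816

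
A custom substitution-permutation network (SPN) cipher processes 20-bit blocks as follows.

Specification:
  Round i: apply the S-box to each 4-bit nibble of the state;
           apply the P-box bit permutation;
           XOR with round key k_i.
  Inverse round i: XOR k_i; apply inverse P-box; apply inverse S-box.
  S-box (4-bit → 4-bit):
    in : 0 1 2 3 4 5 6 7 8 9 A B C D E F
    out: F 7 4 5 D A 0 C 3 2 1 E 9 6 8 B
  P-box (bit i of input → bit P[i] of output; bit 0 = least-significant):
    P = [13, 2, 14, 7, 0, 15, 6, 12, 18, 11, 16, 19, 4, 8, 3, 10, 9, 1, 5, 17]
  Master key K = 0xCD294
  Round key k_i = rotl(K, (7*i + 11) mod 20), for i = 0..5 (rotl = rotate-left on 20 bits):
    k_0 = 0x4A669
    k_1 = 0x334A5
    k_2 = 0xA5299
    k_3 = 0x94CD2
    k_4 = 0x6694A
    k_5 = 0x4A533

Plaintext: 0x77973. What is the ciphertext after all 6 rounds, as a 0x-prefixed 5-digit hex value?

0xE70A2

s_0 = plaintext = 0x77973
s_1 = Round(s_0, k_0) = 0x6DA01
s_2 = Round(s_1, k_1) = 0x7C5E8
s_3 = Round(s_2, k_2) = 0x06EAD
s_4 = Round(s_3, k_3) = 0x30EF5
s_5 = Round(s_4, k_4) = 0xEFEF7
s_6 = Round(s_5, k_5) = 0xE70A2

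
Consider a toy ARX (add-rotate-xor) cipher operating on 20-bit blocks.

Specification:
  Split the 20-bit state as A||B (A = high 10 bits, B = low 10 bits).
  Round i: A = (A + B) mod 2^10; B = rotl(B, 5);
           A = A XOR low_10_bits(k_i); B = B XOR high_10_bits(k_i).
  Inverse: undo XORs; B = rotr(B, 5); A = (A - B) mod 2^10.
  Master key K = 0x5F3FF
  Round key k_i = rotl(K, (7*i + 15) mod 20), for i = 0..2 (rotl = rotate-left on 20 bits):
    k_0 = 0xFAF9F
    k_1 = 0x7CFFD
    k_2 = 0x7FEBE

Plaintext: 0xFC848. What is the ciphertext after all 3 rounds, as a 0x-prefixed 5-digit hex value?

0x22579

s_0 = plaintext = 0xFC848
s_1 = Round(s_0, k_0) = 0xE96E9
s_2 = Round(s_1, k_1) = 0x5CCC4
s_3 = Round(s_2, k_2) = 0x22579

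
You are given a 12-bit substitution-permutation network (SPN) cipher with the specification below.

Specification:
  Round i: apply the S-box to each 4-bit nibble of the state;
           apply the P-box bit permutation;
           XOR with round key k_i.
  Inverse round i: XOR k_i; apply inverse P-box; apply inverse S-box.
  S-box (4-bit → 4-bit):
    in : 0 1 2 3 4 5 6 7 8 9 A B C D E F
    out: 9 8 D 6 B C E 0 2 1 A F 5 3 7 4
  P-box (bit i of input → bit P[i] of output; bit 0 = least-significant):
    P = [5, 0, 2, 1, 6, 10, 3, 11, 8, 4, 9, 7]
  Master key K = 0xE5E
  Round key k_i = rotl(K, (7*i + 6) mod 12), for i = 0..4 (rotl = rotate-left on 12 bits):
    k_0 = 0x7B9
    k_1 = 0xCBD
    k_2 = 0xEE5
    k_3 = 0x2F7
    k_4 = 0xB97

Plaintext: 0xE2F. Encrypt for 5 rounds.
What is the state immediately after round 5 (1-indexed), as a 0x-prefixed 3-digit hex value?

s_0 = plaintext = 0xE2F
s_1 = Round(s_0, k_0) = 0xCE5
s_2 = Round(s_1, k_1) = 0xBF3
s_3 = Round(s_2, k_2) = 0xD78
s_4 = Round(s_3, k_3) = 0x3E6
s_5 = Round(s_4, k_4) = 0xDC8

0xDC8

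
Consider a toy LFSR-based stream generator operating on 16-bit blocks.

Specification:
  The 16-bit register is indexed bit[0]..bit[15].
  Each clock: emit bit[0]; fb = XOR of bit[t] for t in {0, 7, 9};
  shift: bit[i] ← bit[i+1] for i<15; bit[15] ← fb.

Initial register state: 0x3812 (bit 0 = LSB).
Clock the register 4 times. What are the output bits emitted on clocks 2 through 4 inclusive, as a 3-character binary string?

reg_0 = 0x3812
clock 1: out=0, reg = 0x1C09
clock 2: out=1, reg = 0x8E04
clock 3: out=0, reg = 0xC702
clock 4: out=0, reg = 0xE381

100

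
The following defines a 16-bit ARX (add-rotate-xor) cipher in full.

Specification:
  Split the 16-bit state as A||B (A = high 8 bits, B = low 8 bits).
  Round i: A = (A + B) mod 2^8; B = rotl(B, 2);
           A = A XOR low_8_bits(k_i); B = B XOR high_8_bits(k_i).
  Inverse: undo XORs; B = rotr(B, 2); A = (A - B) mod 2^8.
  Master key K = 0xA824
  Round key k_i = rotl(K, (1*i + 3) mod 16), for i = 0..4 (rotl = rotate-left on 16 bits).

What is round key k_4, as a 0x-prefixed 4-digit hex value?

K = 0xA824
k_0 = rotl(K, (1*0+3) mod 16) = rotl(K, 3) = 0x4125
k_1 = rotl(K, (1*1+3) mod 16) = rotl(K, 4) = 0x824A
k_2 = rotl(K, (1*2+3) mod 16) = rotl(K, 5) = 0x0495
k_3 = rotl(K, (1*3+3) mod 16) = rotl(K, 6) = 0x092A
k_4 = rotl(K, (1*4+3) mod 16) = rotl(K, 7) = 0x1254

0x1254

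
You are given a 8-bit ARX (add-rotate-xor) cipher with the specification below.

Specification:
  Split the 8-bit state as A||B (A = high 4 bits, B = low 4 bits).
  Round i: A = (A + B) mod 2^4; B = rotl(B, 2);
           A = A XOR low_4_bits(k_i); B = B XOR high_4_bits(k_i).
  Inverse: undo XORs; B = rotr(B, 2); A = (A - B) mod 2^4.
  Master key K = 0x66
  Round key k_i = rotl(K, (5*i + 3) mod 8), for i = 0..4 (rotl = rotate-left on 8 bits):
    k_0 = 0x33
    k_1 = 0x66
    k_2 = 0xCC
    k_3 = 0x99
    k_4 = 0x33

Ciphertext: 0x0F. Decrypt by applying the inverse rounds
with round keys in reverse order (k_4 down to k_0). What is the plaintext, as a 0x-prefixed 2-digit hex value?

0xB3

s_0 = ciphertext = 0x0F
s_1 = InvRound(s_0, k_4) = 0x03
s_2 = InvRound(s_1, k_3) = 0xFA
s_3 = InvRound(s_2, k_2) = 0xA9
s_4 = InvRound(s_3, k_1) = 0xDF
s_5 = InvRound(s_4, k_0) = 0xB3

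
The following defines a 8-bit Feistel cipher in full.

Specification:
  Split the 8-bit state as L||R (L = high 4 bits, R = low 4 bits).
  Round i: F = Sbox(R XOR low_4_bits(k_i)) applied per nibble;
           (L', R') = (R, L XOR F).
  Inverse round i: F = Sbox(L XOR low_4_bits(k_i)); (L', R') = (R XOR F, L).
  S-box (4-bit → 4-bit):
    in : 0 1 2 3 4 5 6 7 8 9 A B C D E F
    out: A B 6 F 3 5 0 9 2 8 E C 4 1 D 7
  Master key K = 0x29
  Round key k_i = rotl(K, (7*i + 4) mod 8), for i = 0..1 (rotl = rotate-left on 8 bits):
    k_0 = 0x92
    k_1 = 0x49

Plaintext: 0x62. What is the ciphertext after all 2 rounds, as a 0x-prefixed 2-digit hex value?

0xC7

s_0 = plaintext = 0x62
s_1 = Round(s_0, k_0) = 0x2C
s_2 = Round(s_1, k_1) = 0xC7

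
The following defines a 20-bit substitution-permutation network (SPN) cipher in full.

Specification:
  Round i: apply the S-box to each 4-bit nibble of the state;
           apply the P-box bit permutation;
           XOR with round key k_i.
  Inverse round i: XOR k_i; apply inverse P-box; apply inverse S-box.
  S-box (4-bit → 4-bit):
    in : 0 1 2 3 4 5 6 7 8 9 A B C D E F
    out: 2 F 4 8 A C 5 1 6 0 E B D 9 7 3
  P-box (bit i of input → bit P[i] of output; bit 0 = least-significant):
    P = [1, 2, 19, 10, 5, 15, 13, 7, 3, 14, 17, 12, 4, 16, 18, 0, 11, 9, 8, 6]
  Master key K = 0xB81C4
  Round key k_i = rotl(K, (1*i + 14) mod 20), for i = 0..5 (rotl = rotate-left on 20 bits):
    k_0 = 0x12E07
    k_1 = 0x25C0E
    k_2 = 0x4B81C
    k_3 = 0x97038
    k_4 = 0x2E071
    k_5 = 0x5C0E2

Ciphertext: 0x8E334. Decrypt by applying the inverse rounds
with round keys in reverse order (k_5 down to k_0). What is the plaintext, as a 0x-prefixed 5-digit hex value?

0x7D143

s_0 = ciphertext = 0x8E334
s_1 = InvRound(s_0, k_5) = 0xAE95E
s_2 = InvRound(s_1, k_4) = 0x6377E
s_3 = InvRound(s_2, k_3) = 0xA8891
s_4 = InvRound(s_3, k_2) = 0x95C58
s_5 = InvRound(s_4, k_1) = 0x3F29E
s_6 = InvRound(s_5, k_0) = 0x7D143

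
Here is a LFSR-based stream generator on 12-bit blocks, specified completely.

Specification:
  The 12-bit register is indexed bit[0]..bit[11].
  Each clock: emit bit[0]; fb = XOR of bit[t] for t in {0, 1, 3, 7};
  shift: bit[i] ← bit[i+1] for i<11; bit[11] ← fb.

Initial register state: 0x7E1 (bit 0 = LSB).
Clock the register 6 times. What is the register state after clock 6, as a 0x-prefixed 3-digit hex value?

reg_0 = 0x7E1
clock 1: out=1, reg = 0x3F0
clock 2: out=0, reg = 0x9F8
clock 3: out=0, reg = 0x4FC
clock 4: out=0, reg = 0x27E
clock 5: out=0, reg = 0x13F
clock 6: out=1, reg = 0x89F

0x89F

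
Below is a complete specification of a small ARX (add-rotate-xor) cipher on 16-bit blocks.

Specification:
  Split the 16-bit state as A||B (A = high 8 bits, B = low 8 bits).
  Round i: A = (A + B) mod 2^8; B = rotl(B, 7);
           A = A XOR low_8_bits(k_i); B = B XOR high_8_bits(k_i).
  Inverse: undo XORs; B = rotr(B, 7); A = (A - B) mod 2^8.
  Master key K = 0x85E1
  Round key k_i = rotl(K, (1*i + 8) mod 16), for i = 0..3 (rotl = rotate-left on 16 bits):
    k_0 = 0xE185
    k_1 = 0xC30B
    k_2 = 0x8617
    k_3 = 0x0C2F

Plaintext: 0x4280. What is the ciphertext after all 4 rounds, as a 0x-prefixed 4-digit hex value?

0xDF8B

s_0 = plaintext = 0x4280
s_1 = Round(s_0, k_0) = 0x47A1
s_2 = Round(s_1, k_1) = 0xE313
s_3 = Round(s_2, k_2) = 0xE10F
s_4 = Round(s_3, k_3) = 0xDF8B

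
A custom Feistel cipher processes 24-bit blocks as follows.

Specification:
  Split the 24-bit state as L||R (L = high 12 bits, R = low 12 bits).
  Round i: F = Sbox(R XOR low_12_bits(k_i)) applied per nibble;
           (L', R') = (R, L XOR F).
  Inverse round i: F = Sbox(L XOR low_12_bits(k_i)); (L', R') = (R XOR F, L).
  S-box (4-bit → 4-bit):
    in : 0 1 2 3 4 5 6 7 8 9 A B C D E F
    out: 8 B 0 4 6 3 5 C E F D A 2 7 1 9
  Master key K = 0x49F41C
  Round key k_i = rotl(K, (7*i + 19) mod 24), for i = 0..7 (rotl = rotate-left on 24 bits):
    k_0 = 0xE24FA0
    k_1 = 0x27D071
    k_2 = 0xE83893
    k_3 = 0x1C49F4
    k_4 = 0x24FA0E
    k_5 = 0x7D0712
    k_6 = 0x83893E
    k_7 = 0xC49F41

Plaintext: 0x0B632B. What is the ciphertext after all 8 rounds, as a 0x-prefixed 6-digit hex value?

s_0 = plaintext = 0x0B632B
s_1 = Round(s_0, k_0) = 0x32B25C
s_2 = Round(s_1, k_1) = 0x25C32C
s_3 = Round(s_2, k_2) = 0x32C8F5
s_4 = Round(s_3, k_3) = 0x8F58A7
s_5 = Round(s_4, k_4) = 0x8A782A
s_6 = Round(s_5, k_5) = 0x82A1E9
s_7 = Round(s_6, k_6) = 0x1E9656
s_8 = Round(s_7, k_7) = 0x656E55

0x656E55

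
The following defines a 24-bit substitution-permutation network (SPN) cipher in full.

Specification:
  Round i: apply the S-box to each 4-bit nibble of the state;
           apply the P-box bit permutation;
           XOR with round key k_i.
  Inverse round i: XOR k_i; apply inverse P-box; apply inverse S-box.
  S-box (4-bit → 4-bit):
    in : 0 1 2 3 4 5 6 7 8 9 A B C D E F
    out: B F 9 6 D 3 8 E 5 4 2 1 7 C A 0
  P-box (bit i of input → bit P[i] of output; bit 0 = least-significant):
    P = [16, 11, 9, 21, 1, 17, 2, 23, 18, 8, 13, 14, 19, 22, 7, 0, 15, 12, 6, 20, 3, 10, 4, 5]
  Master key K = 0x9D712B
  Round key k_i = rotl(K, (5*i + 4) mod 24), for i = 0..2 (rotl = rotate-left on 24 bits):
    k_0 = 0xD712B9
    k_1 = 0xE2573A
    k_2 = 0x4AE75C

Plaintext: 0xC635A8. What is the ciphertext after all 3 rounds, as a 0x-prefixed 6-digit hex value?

0x25C8E4

s_0 = plaintext = 0xC635A8
s_1 = Round(s_0, k_0) = 0x801521
s_2 = Round(s_1, k_1) = 0x1FCCA1
s_3 = Round(s_2, k_2) = 0x25C8E4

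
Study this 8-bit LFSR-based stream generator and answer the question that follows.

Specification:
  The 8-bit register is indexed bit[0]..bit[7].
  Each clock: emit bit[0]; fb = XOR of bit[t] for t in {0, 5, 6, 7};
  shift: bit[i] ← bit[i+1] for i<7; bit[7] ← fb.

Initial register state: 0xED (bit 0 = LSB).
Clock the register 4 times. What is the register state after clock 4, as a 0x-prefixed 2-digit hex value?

0x8E

reg_0 = 0xED
clock 1: out=1, reg = 0x76
clock 2: out=0, reg = 0x3B
clock 3: out=1, reg = 0x1D
clock 4: out=1, reg = 0x8E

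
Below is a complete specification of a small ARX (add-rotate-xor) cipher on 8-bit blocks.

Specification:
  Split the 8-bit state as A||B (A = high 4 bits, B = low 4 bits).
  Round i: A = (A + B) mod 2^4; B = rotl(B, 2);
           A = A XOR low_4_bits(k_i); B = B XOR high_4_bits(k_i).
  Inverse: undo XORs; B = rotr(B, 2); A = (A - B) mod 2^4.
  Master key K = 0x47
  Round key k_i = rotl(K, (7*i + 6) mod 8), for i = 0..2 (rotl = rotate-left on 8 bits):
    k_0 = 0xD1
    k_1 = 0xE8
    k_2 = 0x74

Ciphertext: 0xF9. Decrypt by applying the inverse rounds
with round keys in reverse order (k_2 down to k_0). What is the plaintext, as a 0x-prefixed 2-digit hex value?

0x02

s_0 = ciphertext = 0xF9
s_1 = InvRound(s_0, k_2) = 0x0B
s_2 = InvRound(s_1, k_1) = 0x35
s_3 = InvRound(s_2, k_0) = 0x02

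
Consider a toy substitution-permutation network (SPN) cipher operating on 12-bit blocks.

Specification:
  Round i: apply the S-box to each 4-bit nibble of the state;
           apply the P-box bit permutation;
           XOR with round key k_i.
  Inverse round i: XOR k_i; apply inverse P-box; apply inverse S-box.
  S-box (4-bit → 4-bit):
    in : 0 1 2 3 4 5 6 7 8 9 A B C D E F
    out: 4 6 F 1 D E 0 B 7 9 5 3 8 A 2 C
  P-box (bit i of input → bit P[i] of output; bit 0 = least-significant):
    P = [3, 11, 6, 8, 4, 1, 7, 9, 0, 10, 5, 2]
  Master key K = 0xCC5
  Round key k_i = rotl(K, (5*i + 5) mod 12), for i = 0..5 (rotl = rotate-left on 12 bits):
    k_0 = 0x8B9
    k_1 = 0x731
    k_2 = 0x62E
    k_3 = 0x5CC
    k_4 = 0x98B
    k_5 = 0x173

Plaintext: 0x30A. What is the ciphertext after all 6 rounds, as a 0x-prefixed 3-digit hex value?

s_0 = plaintext = 0x30A
s_1 = Round(s_0, k_0) = 0x870
s_2 = Round(s_1, k_1) = 0x142
s_3 = Round(s_2, k_2) = 0x9D6
s_4 = Round(s_3, k_3) = 0x7CB
s_5 = Round(s_4, k_4) = 0x786
s_6 = Round(s_5, k_5) = 0x5E4

0x5E4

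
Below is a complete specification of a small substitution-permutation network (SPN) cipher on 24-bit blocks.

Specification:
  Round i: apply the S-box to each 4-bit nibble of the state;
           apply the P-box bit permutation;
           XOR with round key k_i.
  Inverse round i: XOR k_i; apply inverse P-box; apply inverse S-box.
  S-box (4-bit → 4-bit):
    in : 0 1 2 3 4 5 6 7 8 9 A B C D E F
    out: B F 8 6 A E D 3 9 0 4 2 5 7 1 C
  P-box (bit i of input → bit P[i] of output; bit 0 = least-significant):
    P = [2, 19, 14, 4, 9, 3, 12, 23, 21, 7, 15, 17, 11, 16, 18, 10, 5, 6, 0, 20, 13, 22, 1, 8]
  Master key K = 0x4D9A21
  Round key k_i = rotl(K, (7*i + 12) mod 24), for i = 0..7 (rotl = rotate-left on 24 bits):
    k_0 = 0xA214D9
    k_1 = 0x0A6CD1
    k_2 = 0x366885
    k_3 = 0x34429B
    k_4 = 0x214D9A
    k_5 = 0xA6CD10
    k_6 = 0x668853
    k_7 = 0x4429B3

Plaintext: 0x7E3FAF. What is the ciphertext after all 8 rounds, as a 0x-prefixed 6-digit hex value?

s_0 = plaintext = 0x7E3FAF
s_1 = Round(s_0, k_0) = 0xE5E4E9
s_2 = Round(s_1, k_1) = 0x184610
s_3 = Round(s_2, k_2) = 0xCDDFBB
s_4 = Round(s_3, k_3) = 0x3BEAF0
s_5 = Round(s_4, k_4) = 0xE9D5CC
s_6 = Round(s_5, k_5) = 0xA13794
s_7 = Round(s_6, k_6) = 0x5B88A0
s_8 = Round(s_7, k_7) = 0x2E34E5

0x2E34E5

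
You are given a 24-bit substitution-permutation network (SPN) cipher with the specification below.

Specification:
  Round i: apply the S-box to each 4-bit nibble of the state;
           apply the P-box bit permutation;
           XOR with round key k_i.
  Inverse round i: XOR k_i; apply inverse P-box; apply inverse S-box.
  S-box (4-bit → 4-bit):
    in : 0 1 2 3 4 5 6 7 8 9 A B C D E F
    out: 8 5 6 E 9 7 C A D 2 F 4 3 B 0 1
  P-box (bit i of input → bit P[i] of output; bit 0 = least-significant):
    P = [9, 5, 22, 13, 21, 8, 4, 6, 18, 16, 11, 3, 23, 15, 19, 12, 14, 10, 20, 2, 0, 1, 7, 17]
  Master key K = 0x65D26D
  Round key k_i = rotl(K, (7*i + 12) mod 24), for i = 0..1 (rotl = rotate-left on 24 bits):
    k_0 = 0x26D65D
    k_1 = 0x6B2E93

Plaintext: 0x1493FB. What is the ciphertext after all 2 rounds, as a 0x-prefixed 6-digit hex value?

0xC10BD6

s_0 = plaintext = 0x1493FB
s_1 = Round(s_0, k_0) = 0x471ED0
s_2 = Round(s_1, k_1) = 0xC10BD6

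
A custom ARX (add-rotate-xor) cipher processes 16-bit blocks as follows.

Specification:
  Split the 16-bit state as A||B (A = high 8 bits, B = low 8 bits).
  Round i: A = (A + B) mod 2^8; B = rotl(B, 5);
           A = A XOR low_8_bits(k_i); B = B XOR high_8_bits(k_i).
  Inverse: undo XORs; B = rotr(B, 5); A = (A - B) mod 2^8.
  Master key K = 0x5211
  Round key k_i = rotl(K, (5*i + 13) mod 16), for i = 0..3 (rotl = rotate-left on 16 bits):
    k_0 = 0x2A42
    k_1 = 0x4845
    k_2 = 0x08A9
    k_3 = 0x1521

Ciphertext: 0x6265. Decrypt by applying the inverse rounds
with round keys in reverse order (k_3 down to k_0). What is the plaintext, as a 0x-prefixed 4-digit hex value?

0x9654

s_0 = ciphertext = 0x6265
s_1 = InvRound(s_0, k_3) = 0xC083
s_2 = InvRound(s_1, k_2) = 0x0D5C
s_3 = InvRound(s_2, k_1) = 0xA8A0
s_4 = InvRound(s_3, k_0) = 0x9654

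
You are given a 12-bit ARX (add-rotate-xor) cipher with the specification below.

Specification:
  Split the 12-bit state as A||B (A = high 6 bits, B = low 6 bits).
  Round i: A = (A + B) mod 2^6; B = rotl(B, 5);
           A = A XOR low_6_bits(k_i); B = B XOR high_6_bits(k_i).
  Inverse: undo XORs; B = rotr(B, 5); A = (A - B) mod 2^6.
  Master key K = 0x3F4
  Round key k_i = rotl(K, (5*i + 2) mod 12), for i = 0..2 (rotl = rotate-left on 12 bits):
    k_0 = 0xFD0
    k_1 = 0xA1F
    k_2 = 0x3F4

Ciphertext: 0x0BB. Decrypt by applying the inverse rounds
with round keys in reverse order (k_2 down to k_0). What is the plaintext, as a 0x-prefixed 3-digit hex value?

0x17B

s_0 = ciphertext = 0x0BB
s_1 = InvRound(s_0, k_2) = 0x369
s_2 = InvRound(s_1, k_1) = 0x402
s_3 = InvRound(s_2, k_0) = 0x17B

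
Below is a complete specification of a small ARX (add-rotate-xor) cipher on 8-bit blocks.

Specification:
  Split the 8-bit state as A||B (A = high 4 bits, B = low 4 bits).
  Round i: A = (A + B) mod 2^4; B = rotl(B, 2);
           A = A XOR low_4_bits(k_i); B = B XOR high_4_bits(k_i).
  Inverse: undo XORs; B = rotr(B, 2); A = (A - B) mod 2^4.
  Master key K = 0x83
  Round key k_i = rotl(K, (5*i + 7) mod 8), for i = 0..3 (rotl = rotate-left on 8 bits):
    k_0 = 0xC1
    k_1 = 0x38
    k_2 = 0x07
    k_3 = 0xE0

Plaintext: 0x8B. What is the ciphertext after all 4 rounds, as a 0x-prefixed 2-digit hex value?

s_0 = plaintext = 0x8B
s_1 = Round(s_0, k_0) = 0x22
s_2 = Round(s_1, k_1) = 0xCB
s_3 = Round(s_2, k_2) = 0x0E
s_4 = Round(s_3, k_3) = 0xE5

0xE5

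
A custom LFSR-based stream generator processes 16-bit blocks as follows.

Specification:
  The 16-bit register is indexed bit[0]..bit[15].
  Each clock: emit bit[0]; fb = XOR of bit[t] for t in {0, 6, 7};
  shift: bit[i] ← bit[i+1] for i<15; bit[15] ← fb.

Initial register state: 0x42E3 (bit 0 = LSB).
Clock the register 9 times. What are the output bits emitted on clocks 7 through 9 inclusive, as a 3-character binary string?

reg_0 = 0x42E3
clock 1: out=1, reg = 0xA171
clock 2: out=1, reg = 0x50B8
clock 3: out=0, reg = 0xA85C
clock 4: out=0, reg = 0xD42E
clock 5: out=0, reg = 0x6A17
clock 6: out=1, reg = 0xB50B
clock 7: out=1, reg = 0xDA85
clock 8: out=1, reg = 0x6D42
clock 9: out=0, reg = 0xB6A1

110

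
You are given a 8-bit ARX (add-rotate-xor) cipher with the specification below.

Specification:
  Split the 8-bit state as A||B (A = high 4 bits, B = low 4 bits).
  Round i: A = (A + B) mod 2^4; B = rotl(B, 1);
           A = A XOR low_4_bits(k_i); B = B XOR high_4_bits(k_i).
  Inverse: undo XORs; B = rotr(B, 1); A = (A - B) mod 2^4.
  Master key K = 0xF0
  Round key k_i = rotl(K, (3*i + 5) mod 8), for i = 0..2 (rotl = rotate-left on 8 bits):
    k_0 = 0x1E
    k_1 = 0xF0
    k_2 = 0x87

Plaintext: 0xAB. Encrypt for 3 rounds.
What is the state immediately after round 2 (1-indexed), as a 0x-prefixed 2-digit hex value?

s_0 = plaintext = 0xAB
s_1 = Round(s_0, k_0) = 0xB6
s_2 = Round(s_1, k_1) = 0x13
s_3 = Round(s_2, k_2) = 0x3E

0x13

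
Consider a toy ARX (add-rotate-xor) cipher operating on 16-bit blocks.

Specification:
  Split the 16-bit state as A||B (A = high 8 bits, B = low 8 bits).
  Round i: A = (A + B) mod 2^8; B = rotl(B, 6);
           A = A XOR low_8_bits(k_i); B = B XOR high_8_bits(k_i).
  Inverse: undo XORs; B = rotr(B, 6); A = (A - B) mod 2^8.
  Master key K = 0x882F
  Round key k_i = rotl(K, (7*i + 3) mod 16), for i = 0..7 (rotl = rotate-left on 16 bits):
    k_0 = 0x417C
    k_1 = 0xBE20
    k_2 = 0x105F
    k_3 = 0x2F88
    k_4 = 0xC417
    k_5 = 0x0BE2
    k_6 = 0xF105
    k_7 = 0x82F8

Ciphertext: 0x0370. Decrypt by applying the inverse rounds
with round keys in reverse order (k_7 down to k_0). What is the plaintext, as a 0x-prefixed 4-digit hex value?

0x2EE8

s_0 = ciphertext = 0x0370
s_1 = InvRound(s_0, k_7) = 0x30CB
s_2 = InvRound(s_1, k_6) = 0x4DE8
s_3 = InvRound(s_2, k_5) = 0x208F
s_4 = InvRound(s_3, k_4) = 0x0A2D
s_5 = InvRound(s_4, k_3) = 0x7A08
s_6 = InvRound(s_5, k_2) = 0xC560
s_7 = InvRound(s_6, k_1) = 0x6A7B
s_8 = InvRound(s_7, k_0) = 0x2EE8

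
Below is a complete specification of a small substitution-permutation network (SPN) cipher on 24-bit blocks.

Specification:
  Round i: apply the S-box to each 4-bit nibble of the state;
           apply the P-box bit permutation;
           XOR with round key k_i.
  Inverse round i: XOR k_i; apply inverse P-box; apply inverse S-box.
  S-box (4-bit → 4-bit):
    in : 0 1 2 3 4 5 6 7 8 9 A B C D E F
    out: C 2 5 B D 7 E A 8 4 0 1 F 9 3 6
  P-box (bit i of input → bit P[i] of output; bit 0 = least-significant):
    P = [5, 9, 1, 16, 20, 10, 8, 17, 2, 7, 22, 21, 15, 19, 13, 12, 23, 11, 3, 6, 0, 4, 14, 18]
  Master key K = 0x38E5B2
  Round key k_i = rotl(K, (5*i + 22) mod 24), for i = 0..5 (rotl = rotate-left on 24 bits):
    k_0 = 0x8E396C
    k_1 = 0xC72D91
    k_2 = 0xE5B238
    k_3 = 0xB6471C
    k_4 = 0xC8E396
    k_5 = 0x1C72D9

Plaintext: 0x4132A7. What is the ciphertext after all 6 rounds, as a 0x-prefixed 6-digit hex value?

0x43F482

s_0 = plaintext = 0x4132A7
s_1 = Round(s_0, k_0) = 0xC3E369
s_2 = Round(s_1, k_1) = 0x69E046
s_3 = Round(s_2, k_2) = 0x9A7122
s_4 = Round(s_3, k_3) = 0xAE16BE
s_5 = Round(s_4, k_4) = 0x30E936
s_6 = Round(s_5, k_5) = 0x43F482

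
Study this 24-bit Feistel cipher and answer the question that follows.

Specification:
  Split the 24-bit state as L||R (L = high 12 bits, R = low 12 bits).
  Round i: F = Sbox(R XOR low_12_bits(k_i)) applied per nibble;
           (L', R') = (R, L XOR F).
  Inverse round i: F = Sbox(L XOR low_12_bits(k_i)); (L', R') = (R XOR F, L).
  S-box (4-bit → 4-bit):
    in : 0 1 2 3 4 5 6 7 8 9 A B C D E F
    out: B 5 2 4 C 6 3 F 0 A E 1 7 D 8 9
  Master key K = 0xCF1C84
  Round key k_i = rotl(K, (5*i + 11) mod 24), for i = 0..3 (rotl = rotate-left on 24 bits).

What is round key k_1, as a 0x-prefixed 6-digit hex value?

0x84CF1C

K = 0xCF1C84
k_0 = rotl(K, (5*0+11) mod 24) = rotl(K, 11) = 0xE42678
k_1 = rotl(K, (5*1+11) mod 24) = rotl(K, 16) = 0x84CF1C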